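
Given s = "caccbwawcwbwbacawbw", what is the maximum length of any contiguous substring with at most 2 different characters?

add c: window [c] (1 distinct), len 1
add a: window [c, a] (2 distinct), len 2
add c: window [c, a, c] (2 distinct), len 3
add c: window [c, a, c, c] (2 distinct), len 4
add b: window [c, c, b] (2 distinct), len 3
add w: window [b, w] (2 distinct), len 2
add a: window [w, a] (2 distinct), len 2
add w: window [w, a, w] (2 distinct), len 3
add c: window [w, c] (2 distinct), len 2
add w: window [w, c, w] (2 distinct), len 3
add b: window [w, b] (2 distinct), len 2
add w: window [w, b, w] (2 distinct), len 3
add b: window [w, b, w, b] (2 distinct), len 4
add a: window [b, a] (2 distinct), len 2
add c: window [a, c] (2 distinct), len 2
add a: window [a, c, a] (2 distinct), len 3
add w: window [a, w] (2 distinct), len 2
add b: window [w, b] (2 distinct), len 2
add w: window [w, b, w] (2 distinct), len 3
Longest length with ≤2 distinct: 4.

4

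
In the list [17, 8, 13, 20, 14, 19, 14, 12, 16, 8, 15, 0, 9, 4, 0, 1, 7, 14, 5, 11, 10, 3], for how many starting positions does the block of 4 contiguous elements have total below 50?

17 8 13 20 → sum 58
8 13 20 14 → sum 55
13 20 14 19 → sum 66
20 14 19 14 → sum 67
14 19 14 12 → sum 59
19 14 12 16 → sum 61
14 12 16 8 → sum 50
12 16 8 15 → sum 51
16 8 15 0 → sum 39  < 50 ✓
8 15 0 9 → sum 32  < 50 ✓
15 0 9 4 → sum 28  < 50 ✓
0 9 4 0 → sum 13  < 50 ✓
9 4 0 1 → sum 14  < 50 ✓
4 0 1 7 → sum 12  < 50 ✓
0 1 7 14 → sum 22  < 50 ✓
1 7 14 5 → sum 27  < 50 ✓
7 14 5 11 → sum 37  < 50 ✓
14 5 11 10 → sum 40  < 50 ✓
5 11 10 3 → sum 29  < 50 ✓
11 windows satisfy the condition.

11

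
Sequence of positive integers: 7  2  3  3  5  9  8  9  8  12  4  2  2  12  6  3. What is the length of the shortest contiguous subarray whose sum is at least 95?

16

add 7: running sum 7 < 95
add 2: running sum 9 < 95
add 3: running sum 12 < 95
add 3: running sum 15 < 95
add 5: running sum 20 < 95
add 9: running sum 29 < 95
add 8: running sum 37 < 95
add 9: running sum 46 < 95
add 8: running sum 54 < 95
add 12: running sum 66 < 95
add 4: running sum 70 < 95
add 2: running sum 72 < 95
add 2: running sum 74 < 95
add 12: running sum 86 < 95
add 6: running sum 92 < 95
end 15: [7, 2, 3, 3, 5, 9, 8, 9, 8, 12, 4, 2, 2, 12, 6, 3] sum 95, len 16
Shortest qualifying length: 16.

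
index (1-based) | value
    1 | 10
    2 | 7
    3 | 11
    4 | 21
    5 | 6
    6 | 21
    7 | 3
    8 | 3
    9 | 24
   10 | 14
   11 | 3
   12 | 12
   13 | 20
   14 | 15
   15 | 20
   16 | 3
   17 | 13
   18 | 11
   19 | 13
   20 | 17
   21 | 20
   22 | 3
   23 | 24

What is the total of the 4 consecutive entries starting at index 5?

33

Elements at indices 5..8: 6, 21, 3, 3
sum(6, 21, 3, 3) = 33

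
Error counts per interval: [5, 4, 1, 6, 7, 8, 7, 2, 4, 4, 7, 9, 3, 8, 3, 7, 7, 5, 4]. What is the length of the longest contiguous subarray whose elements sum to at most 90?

16

add 5: [5] sum 5, len 1
add 4: [5, 4] sum 9, len 2
add 1: [5, 4, 1] sum 10, len 3
add 6: [5, 4, 1, 6] sum 16, len 4
add 7: [5, 4, 1, 6, 7] sum 23, len 5
add 8: [5, 4, 1, 6, 7, 8] sum 31, len 6
add 7: [5, 4, 1, 6, 7, 8, 7] sum 38, len 7
add 2: [5, 4, 1, 6, 7, 8, 7, 2] sum 40, len 8
add 4: [5, 4, 1, 6, 7, 8, 7, 2, 4] sum 44, len 9
add 4: [5, 4, 1, 6, 7, 8, 7, 2, 4, 4] sum 48, len 10
add 7: [5, 4, 1, 6, 7, 8, 7, 2, 4, 4, 7] sum 55, len 11
add 9: [5, 4, 1, 6, 7, 8, 7, 2, 4, 4, 7, 9] sum 64, len 12
add 3: [5, 4, 1, 6, 7, 8, 7, 2, 4, 4, 7, 9, 3] sum 67, len 13
add 8: [5, 4, 1, 6, 7, 8, 7, 2, 4, 4, 7, 9, 3, 8] sum 75, len 14
add 3: [5, 4, 1, 6, 7, 8, 7, 2, 4, 4, 7, 9, 3, 8, 3] sum 78, len 15
add 7: [5, 4, 1, 6, 7, 8, 7, 2, 4, 4, 7, 9, 3, 8, 3, 7] sum 85, len 16
add 7: [4, 1, 6, 7, 8, 7, 2, 4, 4, 7, 9, 3, 8, 3, 7, 7] sum 87, len 16
add 5: [1, 6, 7, 8, 7, 2, 4, 4, 7, 9, 3, 8, 3, 7, 7, 5] sum 88, len 16
add 4: [7, 8, 7, 2, 4, 4, 7, 9, 3, 8, 3, 7, 7, 5, 4] sum 85, len 15
Longest length seen: 16.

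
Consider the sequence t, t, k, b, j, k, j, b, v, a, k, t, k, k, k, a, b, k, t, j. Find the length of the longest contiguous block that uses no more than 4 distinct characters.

add t: window [t] (1 distinct), len 1
add t: window [t, t] (1 distinct), len 2
add k: window [t, t, k] (2 distinct), len 3
add b: window [t, t, k, b] (3 distinct), len 4
add j: window [t, t, k, b, j] (4 distinct), len 5
add k: window [t, t, k, b, j, k] (4 distinct), len 6
add j: window [t, t, k, b, j, k, j] (4 distinct), len 7
add b: window [t, t, k, b, j, k, j, b] (4 distinct), len 8
add v: window [k, b, j, k, j, b, v] (4 distinct), len 7
add a: window [j, b, v, a] (4 distinct), len 4
add k: window [b, v, a, k] (4 distinct), len 4
add t: window [v, a, k, t] (4 distinct), len 4
add k: window [v, a, k, t, k] (4 distinct), len 5
add k: window [v, a, k, t, k, k] (4 distinct), len 6
add k: window [v, a, k, t, k, k, k] (4 distinct), len 7
add a: window [v, a, k, t, k, k, k, a] (4 distinct), len 8
add b: window [a, k, t, k, k, k, a, b] (4 distinct), len 8
add k: window [a, k, t, k, k, k, a, b, k] (4 distinct), len 9
add t: window [a, k, t, k, k, k, a, b, k, t] (4 distinct), len 10
add j: window [b, k, t, j] (4 distinct), len 4
Longest length with ≤4 distinct: 10.

10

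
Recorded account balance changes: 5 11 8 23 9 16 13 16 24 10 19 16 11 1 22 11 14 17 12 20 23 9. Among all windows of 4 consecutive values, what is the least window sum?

5 11 8 23 → sum 47
11 8 23 9 → sum 51
8 23 9 16 → sum 56
23 9 16 13 → sum 61
9 16 13 16 → sum 54
16 13 16 24 → sum 69
13 16 24 10 → sum 63
16 24 10 19 → sum 69
24 10 19 16 → sum 69
10 19 16 11 → sum 56
19 16 11 1 → sum 47
16 11 1 22 → sum 50
11 1 22 11 → sum 45
1 22 11 14 → sum 48
22 11 14 17 → sum 64
11 14 17 12 → sum 54
14 17 12 20 → sum 63
17 12 20 23 → sum 72
12 20 23 9 → sum 64
Least of these is 45.

45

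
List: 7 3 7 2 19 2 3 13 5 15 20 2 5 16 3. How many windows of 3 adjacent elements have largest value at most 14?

[7, 3, 7] → max 7  ≤ 14 ✓
[3, 7, 2] → max 7  ≤ 14 ✓
[7, 2, 19] → max 19
[2, 19, 2] → max 19
[19, 2, 3] → max 19
[2, 3, 13] → max 13  ≤ 14 ✓
[3, 13, 5] → max 13  ≤ 14 ✓
[13, 5, 15] → max 15
[5, 15, 20] → max 20
[15, 20, 2] → max 20
[20, 2, 5] → max 20
[2, 5, 16] → max 16
[5, 16, 3] → max 16
4 windows satisfy the condition.

4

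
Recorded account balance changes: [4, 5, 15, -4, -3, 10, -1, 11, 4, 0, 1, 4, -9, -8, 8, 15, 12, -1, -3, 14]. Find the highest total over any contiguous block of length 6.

45

Window sums for each of the 15 positions:
[4, 5, 15, -4, -3, 10] → sum 27
[5, 15, -4, -3, 10, -1] → sum 22
[15, -4, -3, 10, -1, 11] → sum 28
[-4, -3, 10, -1, 11, 4] → sum 17
[-3, 10, -1, 11, 4, 0] → sum 21
[10, -1, 11, 4, 0, 1] → sum 25
[-1, 11, 4, 0, 1, 4] → sum 19
[11, 4, 0, 1, 4, -9] → sum 11
[4, 0, 1, 4, -9, -8] → sum -8
[0, 1, 4, -9, -8, 8] → sum -4
[1, 4, -9, -8, 8, 15] → sum 11
[4, -9, -8, 8, 15, 12] → sum 22
[-9, -8, 8, 15, 12, -1] → sum 17
[-8, 8, 15, 12, -1, -3] → sum 23
[8, 15, 12, -1, -3, 14] → sum 45
Highest of these is 45.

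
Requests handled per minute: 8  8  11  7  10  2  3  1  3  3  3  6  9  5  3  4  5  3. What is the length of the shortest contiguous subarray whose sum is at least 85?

16

Extend right; whenever the sum reaches 85, record the length and shrink from the left:
add 8: running sum 8 < 85
add 8: running sum 16 < 85
add 11: running sum 27 < 85
add 7: running sum 34 < 85
add 10: running sum 44 < 85
add 2: running sum 46 < 85
add 3: running sum 49 < 85
add 1: running sum 50 < 85
add 3: running sum 53 < 85
add 3: running sum 56 < 85
add 3: running sum 59 < 85
add 6: running sum 65 < 85
add 9: running sum 74 < 85
add 5: running sum 79 < 85
add 3: running sum 82 < 85
add 4: shortest ending here [8, 8, 11, 7, 10, 2, 3, 1, 3, 3, 3, 6, 9, 5, 3, 4] sum 86, len 16
add 5: shortest ending here [8, 8, 11, 7, 10, 2, 3, 1, 3, 3, 3, 6, 9, 5, 3, 4, 5] sum 91, len 17
add 3: shortest ending here [8, 11, 7, 10, 2, 3, 1, 3, 3, 3, 6, 9, 5, 3, 4, 5, 3] sum 86, len 17
Shortest qualifying length: 16.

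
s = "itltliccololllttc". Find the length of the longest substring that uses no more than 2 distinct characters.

add i: window [i] (1 distinct), len 1
add t: window [i, t] (2 distinct), len 2
add l: window [t, l] (2 distinct), len 2
add t: window [t, l, t] (2 distinct), len 3
add l: window [t, l, t, l] (2 distinct), len 4
add i: window [l, i] (2 distinct), len 2
add c: window [i, c] (2 distinct), len 2
add c: window [i, c, c] (2 distinct), len 3
add o: window [c, c, o] (2 distinct), len 3
add l: window [o, l] (2 distinct), len 2
add o: window [o, l, o] (2 distinct), len 3
add l: window [o, l, o, l] (2 distinct), len 4
add l: window [o, l, o, l, l] (2 distinct), len 5
add l: window [o, l, o, l, l, l] (2 distinct), len 6
add t: window [l, l, l, t] (2 distinct), len 4
add t: window [l, l, l, t, t] (2 distinct), len 5
add c: window [t, t, c] (2 distinct), len 3
Longest length with ≤2 distinct: 6.

6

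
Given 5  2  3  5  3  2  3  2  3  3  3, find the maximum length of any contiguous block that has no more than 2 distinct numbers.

7

Extend right; when distinct count exceeds 2, shrink from the left:
add 5: window [5] (1 distinct), len 1
add 2: window [5, 2] (2 distinct), len 2
add 3: window [2, 3] (2 distinct), len 2
add 5: window [3, 5] (2 distinct), len 2
add 3: window [3, 5, 3] (2 distinct), len 3
add 2: window [3, 2] (2 distinct), len 2
add 3: window [3, 2, 3] (2 distinct), len 3
add 2: window [3, 2, 3, 2] (2 distinct), len 4
add 3: window [3, 2, 3, 2, 3] (2 distinct), len 5
add 3: window [3, 2, 3, 2, 3, 3] (2 distinct), len 6
add 3: window [3, 2, 3, 2, 3, 3, 3] (2 distinct), len 7
Longest length with ≤2 distinct: 7.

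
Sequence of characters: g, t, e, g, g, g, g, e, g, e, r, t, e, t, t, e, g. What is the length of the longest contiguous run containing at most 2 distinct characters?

Extend right; when distinct count exceeds 2, shrink from the left:
add g: window [g] (1 distinct), len 1
add t: window [g, t] (2 distinct), len 2
add e: window [t, e] (2 distinct), len 2
add g: window [e, g] (2 distinct), len 2
add g: window [e, g, g] (2 distinct), len 3
add g: window [e, g, g, g] (2 distinct), len 4
add g: window [e, g, g, g, g] (2 distinct), len 5
add e: window [e, g, g, g, g, e] (2 distinct), len 6
add g: window [e, g, g, g, g, e, g] (2 distinct), len 7
add e: window [e, g, g, g, g, e, g, e] (2 distinct), len 8
add r: window [e, r] (2 distinct), len 2
add t: window [r, t] (2 distinct), len 2
add e: window [t, e] (2 distinct), len 2
add t: window [t, e, t] (2 distinct), len 3
add t: window [t, e, t, t] (2 distinct), len 4
add e: window [t, e, t, t, e] (2 distinct), len 5
add g: window [e, g] (2 distinct), len 2
Longest length with ≤2 distinct: 8.

8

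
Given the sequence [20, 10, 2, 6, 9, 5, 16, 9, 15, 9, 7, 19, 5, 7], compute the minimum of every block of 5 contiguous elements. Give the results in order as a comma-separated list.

2, 2, 2, 5, 5, 5, 7, 7, 5, 5

(20, 10, 2, 6, 9) → min 2
(10, 2, 6, 9, 5) → min 2
(2, 6, 9, 5, 16) → min 2
(6, 9, 5, 16, 9) → min 5
(9, 5, 16, 9, 15) → min 5
(5, 16, 9, 15, 9) → min 5
(16, 9, 15, 9, 7) → min 7
(9, 15, 9, 7, 19) → min 7
(15, 9, 7, 19, 5) → min 5
(9, 7, 19, 5, 7) → min 5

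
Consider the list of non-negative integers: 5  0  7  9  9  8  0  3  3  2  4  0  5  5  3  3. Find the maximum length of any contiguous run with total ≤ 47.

add 5: [5] sum 5, len 1
add 0: [5, 0] sum 5, len 2
add 7: [5, 0, 7] sum 12, len 3
add 9: [5, 0, 7, 9] sum 21, len 4
add 9: [5, 0, 7, 9, 9] sum 30, len 5
add 8: [5, 0, 7, 9, 9, 8] sum 38, len 6
add 0: [5, 0, 7, 9, 9, 8, 0] sum 38, len 7
add 3: [5, 0, 7, 9, 9, 8, 0, 3] sum 41, len 8
add 3: [5, 0, 7, 9, 9, 8, 0, 3, 3] sum 44, len 9
add 2: [5, 0, 7, 9, 9, 8, 0, 3, 3, 2] sum 46, len 10
add 4: [0, 7, 9, 9, 8, 0, 3, 3, 2, 4] sum 45, len 10
add 0: [0, 7, 9, 9, 8, 0, 3, 3, 2, 4, 0] sum 45, len 11
add 5: [9, 9, 8, 0, 3, 3, 2, 4, 0, 5] sum 43, len 10
add 5: [9, 8, 0, 3, 3, 2, 4, 0, 5, 5] sum 39, len 10
add 3: [9, 8, 0, 3, 3, 2, 4, 0, 5, 5, 3] sum 42, len 11
add 3: [9, 8, 0, 3, 3, 2, 4, 0, 5, 5, 3, 3] sum 45, len 12
Longest length seen: 12.

12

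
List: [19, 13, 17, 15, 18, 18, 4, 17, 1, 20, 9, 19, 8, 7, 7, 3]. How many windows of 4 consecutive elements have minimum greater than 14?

1

19 13 17 15 → min 13
13 17 15 18 → min 13
17 15 18 18 → min 15  > 14 ✓
15 18 18 4 → min 4
18 18 4 17 → min 4
18 4 17 1 → min 1
4 17 1 20 → min 1
17 1 20 9 → min 1
1 20 9 19 → min 1
20 9 19 8 → min 8
9 19 8 7 → min 7
19 8 7 7 → min 7
8 7 7 3 → min 3
1 window satisfy the condition.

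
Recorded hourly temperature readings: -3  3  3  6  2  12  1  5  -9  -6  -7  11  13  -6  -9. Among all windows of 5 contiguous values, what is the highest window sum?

26

[-3, 3, 3, 6, 2] → sum 11
[3, 3, 6, 2, 12] → sum 26
[3, 6, 2, 12, 1] → sum 24
[6, 2, 12, 1, 5] → sum 26
[2, 12, 1, 5, -9] → sum 11
[12, 1, 5, -9, -6] → sum 3
[1, 5, -9, -6, -7] → sum -16
[5, -9, -6, -7, 11] → sum -6
[-9, -6, -7, 11, 13] → sum 2
[-6, -7, 11, 13, -6] → sum 5
[-7, 11, 13, -6, -9] → sum 2
Highest of these is 26.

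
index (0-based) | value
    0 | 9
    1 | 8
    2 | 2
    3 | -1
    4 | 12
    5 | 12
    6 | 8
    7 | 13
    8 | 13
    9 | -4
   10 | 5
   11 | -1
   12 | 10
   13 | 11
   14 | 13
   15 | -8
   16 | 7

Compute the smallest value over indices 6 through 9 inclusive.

Elements at indices 6..9: 8, 13, 13, -4
min(8, 13, 13, -4) = -4

-4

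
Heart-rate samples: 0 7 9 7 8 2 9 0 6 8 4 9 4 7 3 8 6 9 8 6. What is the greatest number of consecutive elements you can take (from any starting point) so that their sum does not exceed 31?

6

[0] sum 0 len 1
[0, 7] sum 7 len 2
[0, 7, 9] sum 16 len 3
[0, 7, 9, 7] sum 23 len 4
[0, 7, 9, 7, 8] sum 31 len 5
[9, 7, 8, 2] sum 26 len 4
[7, 8, 2, 9] sum 26 len 4
[7, 8, 2, 9, 0] sum 26 len 5
[8, 2, 9, 0, 6] sum 25 len 5
[2, 9, 0, 6, 8] sum 25 len 5
[2, 9, 0, 6, 8, 4] sum 29 len 6
[0, 6, 8, 4, 9] sum 27 len 5
[0, 6, 8, 4, 9, 4] sum 31 len 6
[4, 9, 4, 7] sum 24 len 4
[4, 9, 4, 7, 3] sum 27 len 5
[9, 4, 7, 3, 8] sum 31 len 5
[4, 7, 3, 8, 6] sum 28 len 5
[3, 8, 6, 9] sum 26 len 4
[8, 6, 9, 8] sum 31 len 4
[6, 9, 8, 6] sum 29 len 4
Longest length seen: 6.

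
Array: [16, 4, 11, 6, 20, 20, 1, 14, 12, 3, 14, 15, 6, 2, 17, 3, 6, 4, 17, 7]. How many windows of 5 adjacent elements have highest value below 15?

(16, 4, 11, 6, 20) → max 20
(4, 11, 6, 20, 20) → max 20
(11, 6, 20, 20, 1) → max 20
(6, 20, 20, 1, 14) → max 20
(20, 20, 1, 14, 12) → max 20
(20, 1, 14, 12, 3) → max 20
(1, 14, 12, 3, 14) → max 14  < 15 ✓
(14, 12, 3, 14, 15) → max 15
(12, 3, 14, 15, 6) → max 15
(3, 14, 15, 6, 2) → max 15
(14, 15, 6, 2, 17) → max 17
(15, 6, 2, 17, 3) → max 17
(6, 2, 17, 3, 6) → max 17
(2, 17, 3, 6, 4) → max 17
(17, 3, 6, 4, 17) → max 17
(3, 6, 4, 17, 7) → max 17
1 window satisfy the condition.

1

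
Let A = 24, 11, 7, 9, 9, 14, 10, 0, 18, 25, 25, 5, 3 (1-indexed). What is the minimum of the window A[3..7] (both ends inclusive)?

7

Elements at indices 3..7: 7, 9, 9, 14, 10
min(7, 9, 9, 14, 10) = 7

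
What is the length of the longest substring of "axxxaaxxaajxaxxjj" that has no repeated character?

[a] len 1
[a, x] len 2
[x] len 1
[x] len 1
[x, a] len 2
[a] len 1
[a, x] len 2
[x] len 1
[x, a] len 2
[a] len 1
[a, j] len 2
[a, j, x] len 3
[j, x, a] len 3
[a, x] len 2
[x] len 1
[x, j] len 2
[j] len 1
Longest all-distinct length: 3.

3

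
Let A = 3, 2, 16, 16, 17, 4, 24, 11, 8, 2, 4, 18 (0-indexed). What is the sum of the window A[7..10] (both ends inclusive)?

25

Elements at indices 7..10: 11, 8, 2, 4
sum(11, 8, 2, 4) = 25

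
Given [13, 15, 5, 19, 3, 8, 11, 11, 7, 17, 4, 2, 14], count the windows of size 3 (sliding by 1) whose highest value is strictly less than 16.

(13, 15, 5) → max 15  < 16 ✓
(15, 5, 19) → max 19
(5, 19, 3) → max 19
(19, 3, 8) → max 19
(3, 8, 11) → max 11  < 16 ✓
(8, 11, 11) → max 11  < 16 ✓
(11, 11, 7) → max 11  < 16 ✓
(11, 7, 17) → max 17
(7, 17, 4) → max 17
(17, 4, 2) → max 17
(4, 2, 14) → max 14  < 16 ✓
5 windows satisfy the condition.

5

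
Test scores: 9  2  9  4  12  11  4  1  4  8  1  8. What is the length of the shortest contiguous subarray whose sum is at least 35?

4

add 9: running sum 9 < 35
add 2: running sum 11 < 35
add 9: running sum 20 < 35
add 4: running sum 24 < 35
add 12: shortest ending here [9, 2, 9, 4, 12] sum 36, len 5
add 11: shortest ending here [9, 4, 12, 11] sum 36, len 4
add 4: shortest ending here [9, 4, 12, 11, 4] sum 40, len 5
add 1: shortest ending here [9, 4, 12, 11, 4, 1] sum 41, len 6
add 4: shortest ending here [4, 12, 11, 4, 1, 4] sum 36, len 6
add 8: shortest ending here [12, 11, 4, 1, 4, 8] sum 40, len 6
add 1: shortest ending here [12, 11, 4, 1, 4, 8, 1] sum 41, len 7
add 8: shortest ending here [11, 4, 1, 4, 8, 1, 8] sum 37, len 7
Shortest qualifying length: 4.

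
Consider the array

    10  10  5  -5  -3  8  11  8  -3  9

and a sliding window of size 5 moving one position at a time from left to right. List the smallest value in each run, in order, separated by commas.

-5, -5, -5, -5, -3, -3

(10, 10, 5, -5, -3) → min -5
(10, 5, -5, -3, 8) → min -5
(5, -5, -3, 8, 11) → min -5
(-5, -3, 8, 11, 8) → min -5
(-3, 8, 11, 8, -3) → min -3
(8, 11, 8, -3, 9) → min -3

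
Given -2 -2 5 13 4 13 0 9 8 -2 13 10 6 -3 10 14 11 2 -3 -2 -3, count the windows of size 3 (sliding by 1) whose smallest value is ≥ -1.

8

(-2, -2, 5) → min -2
(-2, 5, 13) → min -2
(5, 13, 4) → min 4  ≥ -1 ✓
(13, 4, 13) → min 4  ≥ -1 ✓
(4, 13, 0) → min 0  ≥ -1 ✓
(13, 0, 9) → min 0  ≥ -1 ✓
(0, 9, 8) → min 0  ≥ -1 ✓
(9, 8, -2) → min -2
(8, -2, 13) → min -2
(-2, 13, 10) → min -2
(13, 10, 6) → min 6  ≥ -1 ✓
(10, 6, -3) → min -3
(6, -3, 10) → min -3
(-3, 10, 14) → min -3
(10, 14, 11) → min 10  ≥ -1 ✓
(14, 11, 2) → min 2  ≥ -1 ✓
(11, 2, -3) → min -3
(2, -3, -2) → min -3
(-3, -2, -3) → min -3
8 windows satisfy the condition.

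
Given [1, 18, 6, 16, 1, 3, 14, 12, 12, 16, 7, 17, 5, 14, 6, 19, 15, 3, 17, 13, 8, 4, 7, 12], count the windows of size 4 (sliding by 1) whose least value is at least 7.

3

(1, 18, 6, 16) → min 1
(18, 6, 16, 1) → min 1
(6, 16, 1, 3) → min 1
(16, 1, 3, 14) → min 1
(1, 3, 14, 12) → min 1
(3, 14, 12, 12) → min 3
(14, 12, 12, 16) → min 12  ≥ 7 ✓
(12, 12, 16, 7) → min 7  ≥ 7 ✓
(12, 16, 7, 17) → min 7  ≥ 7 ✓
(16, 7, 17, 5) → min 5
(7, 17, 5, 14) → min 5
(17, 5, 14, 6) → min 5
(5, 14, 6, 19) → min 5
(14, 6, 19, 15) → min 6
(6, 19, 15, 3) → min 3
(19, 15, 3, 17) → min 3
(15, 3, 17, 13) → min 3
(3, 17, 13, 8) → min 3
(17, 13, 8, 4) → min 4
(13, 8, 4, 7) → min 4
(8, 4, 7, 12) → min 4
3 windows satisfy the condition.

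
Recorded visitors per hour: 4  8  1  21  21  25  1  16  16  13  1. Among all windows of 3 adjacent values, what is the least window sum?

(4, 8, 1) → sum 13
(8, 1, 21) → sum 30
(1, 21, 21) → sum 43
(21, 21, 25) → sum 67
(21, 25, 1) → sum 47
(25, 1, 16) → sum 42
(1, 16, 16) → sum 33
(16, 16, 13) → sum 45
(16, 13, 1) → sum 30
Least of these is 13.

13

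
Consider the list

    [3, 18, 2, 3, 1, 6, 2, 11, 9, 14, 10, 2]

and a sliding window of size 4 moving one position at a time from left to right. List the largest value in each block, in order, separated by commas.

Sliding a size-4 window across the 12 values:
(3, 18, 2, 3) → max 18
(18, 2, 3, 1) → max 18
(2, 3, 1, 6) → max 6
(3, 1, 6, 2) → max 6
(1, 6, 2, 11) → max 11
(6, 2, 11, 9) → max 11
(2, 11, 9, 14) → max 14
(11, 9, 14, 10) → max 14
(9, 14, 10, 2) → max 14

18, 18, 6, 6, 11, 11, 14, 14, 14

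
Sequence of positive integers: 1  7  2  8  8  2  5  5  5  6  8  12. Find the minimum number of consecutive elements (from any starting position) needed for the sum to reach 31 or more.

4

add 1: running sum 1 < 31
add 7: running sum 8 < 31
add 2: running sum 10 < 31
add 8: running sum 18 < 31
add 8: running sum 26 < 31
add 2: running sum 28 < 31
add 5: shortest ending here [7, 2, 8, 8, 2, 5] sum 32, len 6
add 5: shortest ending here [7, 2, 8, 8, 2, 5, 5] sum 37, len 7
add 5: shortest ending here [8, 8, 2, 5, 5, 5] sum 33, len 6
add 6: shortest ending here [8, 2, 5, 5, 5, 6] sum 31, len 6
add 8: shortest ending here [2, 5, 5, 5, 6, 8] sum 31, len 6
add 12: shortest ending here [5, 6, 8, 12] sum 31, len 4
Shortest qualifying length: 4.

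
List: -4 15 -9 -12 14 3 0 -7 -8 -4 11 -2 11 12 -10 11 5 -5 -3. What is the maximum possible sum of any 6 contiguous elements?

Each size-6 window and its sum:
[-4, 15, -9, -12, 14, 3] → sum 7
[15, -9, -12, 14, 3, 0] → sum 11
[-9, -12, 14, 3, 0, -7] → sum -11
[-12, 14, 3, 0, -7, -8] → sum -10
[14, 3, 0, -7, -8, -4] → sum -2
[3, 0, -7, -8, -4, 11] → sum -5
[0, -7, -8, -4, 11, -2] → sum -10
[-7, -8, -4, 11, -2, 11] → sum 1
[-8, -4, 11, -2, 11, 12] → sum 20
[-4, 11, -2, 11, 12, -10] → sum 18
[11, -2, 11, 12, -10, 11] → sum 33
[-2, 11, 12, -10, 11, 5] → sum 27
[11, 12, -10, 11, 5, -5] → sum 24
[12, -10, 11, 5, -5, -3] → sum 10
Maximum of these is 33.

33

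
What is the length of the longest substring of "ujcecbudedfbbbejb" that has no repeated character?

5

add u: [u] len 1
add j: [u, j] len 2
add c: [u, j, c] len 3
add e: [u, j, c, e] len 4
add c (repeat c, move left end past it): [e, c] len 2
add b: [e, c, b] len 3
add u: [e, c, b, u] len 4
add d: [e, c, b, u, d] len 5
add e (repeat e, move left end past it): [c, b, u, d, e] len 5
add d (repeat d, move left end past it): [e, d] len 2
add f: [e, d, f] len 3
add b: [e, d, f, b] len 4
add b (repeat b, move left end past it): [b] len 1
add b (repeat b, move left end past it): [b] len 1
add e: [b, e] len 2
add j: [b, e, j] len 3
add b (repeat b, move left end past it): [e, j, b] len 3
Longest all-distinct length: 5.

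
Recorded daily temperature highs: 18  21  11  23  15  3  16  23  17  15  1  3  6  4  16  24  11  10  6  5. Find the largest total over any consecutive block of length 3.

(18, 21, 11) → sum 50
(21, 11, 23) → sum 55
(11, 23, 15) → sum 49
(23, 15, 3) → sum 41
(15, 3, 16) → sum 34
(3, 16, 23) → sum 42
(16, 23, 17) → sum 56
(23, 17, 15) → sum 55
(17, 15, 1) → sum 33
(15, 1, 3) → sum 19
(1, 3, 6) → sum 10
(3, 6, 4) → sum 13
(6, 4, 16) → sum 26
(4, 16, 24) → sum 44
(16, 24, 11) → sum 51
(24, 11, 10) → sum 45
(11, 10, 6) → sum 27
(10, 6, 5) → sum 21
Largest of these is 56.

56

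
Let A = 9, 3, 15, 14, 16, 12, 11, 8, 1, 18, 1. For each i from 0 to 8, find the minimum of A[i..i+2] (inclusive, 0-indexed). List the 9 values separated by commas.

3, 3, 14, 12, 11, 8, 1, 1, 1

[9, 3, 15] → min 3
[3, 15, 14] → min 3
[15, 14, 16] → min 14
[14, 16, 12] → min 12
[16, 12, 11] → min 11
[12, 11, 8] → min 8
[11, 8, 1] → min 1
[8, 1, 18] → min 1
[1, 18, 1] → min 1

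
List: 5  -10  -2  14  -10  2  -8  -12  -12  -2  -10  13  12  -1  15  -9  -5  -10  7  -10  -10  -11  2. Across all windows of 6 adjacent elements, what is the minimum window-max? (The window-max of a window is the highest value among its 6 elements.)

2

Window maxs for each of the 18 positions:
5 -10 -2 14 -10 2 → max 14
-10 -2 14 -10 2 -8 → max 14
-2 14 -10 2 -8 -12 → max 14
14 -10 2 -8 -12 -12 → max 14
-10 2 -8 -12 -12 -2 → max 2
2 -8 -12 -12 -2 -10 → max 2
-8 -12 -12 -2 -10 13 → max 13
-12 -12 -2 -10 13 12 → max 13
-12 -2 -10 13 12 -1 → max 13
-2 -10 13 12 -1 15 → max 15
-10 13 12 -1 15 -9 → max 15
13 12 -1 15 -9 -5 → max 15
12 -1 15 -9 -5 -10 → max 15
-1 15 -9 -5 -10 7 → max 15
15 -9 -5 -10 7 -10 → max 15
-9 -5 -10 7 -10 -10 → max 7
-5 -10 7 -10 -10 -11 → max 7
-10 7 -10 -10 -11 2 → max 7
Minimum of these is 2.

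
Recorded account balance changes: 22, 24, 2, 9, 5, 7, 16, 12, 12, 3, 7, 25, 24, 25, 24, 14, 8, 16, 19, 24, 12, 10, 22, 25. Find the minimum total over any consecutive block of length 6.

Window sums for each of the 19 positions:
22 24 2 9 5 7 → sum 69
24 2 9 5 7 16 → sum 63
2 9 5 7 16 12 → sum 51
9 5 7 16 12 12 → sum 61
5 7 16 12 12 3 → sum 55
7 16 12 12 3 7 → sum 57
16 12 12 3 7 25 → sum 75
12 12 3 7 25 24 → sum 83
12 3 7 25 24 25 → sum 96
3 7 25 24 25 24 → sum 108
7 25 24 25 24 14 → sum 119
25 24 25 24 14 8 → sum 120
24 25 24 14 8 16 → sum 111
25 24 14 8 16 19 → sum 106
24 14 8 16 19 24 → sum 105
14 8 16 19 24 12 → sum 93
8 16 19 24 12 10 → sum 89
16 19 24 12 10 22 → sum 103
19 24 12 10 22 25 → sum 112
Minimum of these is 51.

51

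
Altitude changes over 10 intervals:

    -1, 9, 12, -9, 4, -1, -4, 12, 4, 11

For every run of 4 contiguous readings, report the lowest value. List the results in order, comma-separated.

Sliding a size-4 window across the 10 values:
-1 9 12 -9 → min -9
9 12 -9 4 → min -9
12 -9 4 -1 → min -9
-9 4 -1 -4 → min -9
4 -1 -4 12 → min -4
-1 -4 12 4 → min -4
-4 12 4 11 → min -4

-9, -9, -9, -9, -4, -4, -4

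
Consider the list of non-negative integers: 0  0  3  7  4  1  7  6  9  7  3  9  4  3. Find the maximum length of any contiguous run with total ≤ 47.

Extend to the right; shrink from the left whenever the sum exceeds 47:
add 0: [0] sum 0, len 1
add 0: [0, 0] sum 0, len 2
add 3: [0, 0, 3] sum 3, len 3
add 7: [0, 0, 3, 7] sum 10, len 4
add 4: [0, 0, 3, 7, 4] sum 14, len 5
add 1: [0, 0, 3, 7, 4, 1] sum 15, len 6
add 7: [0, 0, 3, 7, 4, 1, 7] sum 22, len 7
add 6: [0, 0, 3, 7, 4, 1, 7, 6] sum 28, len 8
add 9: [0, 0, 3, 7, 4, 1, 7, 6, 9] sum 37, len 9
add 7: [0, 0, 3, 7, 4, 1, 7, 6, 9, 7] sum 44, len 10
add 3: [0, 0, 3, 7, 4, 1, 7, 6, 9, 7, 3] sum 47, len 11
add 9: [4, 1, 7, 6, 9, 7, 3, 9] sum 46, len 8
add 4: [1, 7, 6, 9, 7, 3, 9, 4] sum 46, len 8
add 3: [6, 9, 7, 3, 9, 4, 3] sum 41, len 7
Longest length seen: 11.

11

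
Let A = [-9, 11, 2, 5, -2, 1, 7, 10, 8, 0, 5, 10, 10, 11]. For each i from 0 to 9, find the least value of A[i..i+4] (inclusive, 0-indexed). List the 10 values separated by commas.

[-9, 11, 2, 5, -2] → min -9
[11, 2, 5, -2, 1] → min -2
[2, 5, -2, 1, 7] → min -2
[5, -2, 1, 7, 10] → min -2
[-2, 1, 7, 10, 8] → min -2
[1, 7, 10, 8, 0] → min 0
[7, 10, 8, 0, 5] → min 0
[10, 8, 0, 5, 10] → min 0
[8, 0, 5, 10, 10] → min 0
[0, 5, 10, 10, 11] → min 0

-9, -2, -2, -2, -2, 0, 0, 0, 0, 0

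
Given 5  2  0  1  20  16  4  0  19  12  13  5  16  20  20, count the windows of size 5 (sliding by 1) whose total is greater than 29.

10

5 2 0 1 20 → sum 28
2 0 1 20 16 → sum 39  > 29 ✓
0 1 20 16 4 → sum 41  > 29 ✓
1 20 16 4 0 → sum 41  > 29 ✓
20 16 4 0 19 → sum 59  > 29 ✓
16 4 0 19 12 → sum 51  > 29 ✓
4 0 19 12 13 → sum 48  > 29 ✓
0 19 12 13 5 → sum 49  > 29 ✓
19 12 13 5 16 → sum 65  > 29 ✓
12 13 5 16 20 → sum 66  > 29 ✓
13 5 16 20 20 → sum 74  > 29 ✓
10 windows satisfy the condition.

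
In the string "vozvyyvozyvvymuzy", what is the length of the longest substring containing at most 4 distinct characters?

[v] 1 distinct, len 1
[v, o] 2 distinct, len 2
[v, o, z] 3 distinct, len 3
[v, o, z, v] 3 distinct, len 4
[v, o, z, v, y] 4 distinct, len 5
[v, o, z, v, y, y] 4 distinct, len 6
[v, o, z, v, y, y, v] 4 distinct, len 7
[v, o, z, v, y, y, v, o] 4 distinct, len 8
[v, o, z, v, y, y, v, o, z] 4 distinct, len 9
[v, o, z, v, y, y, v, o, z, y] 4 distinct, len 10
[v, o, z, v, y, y, v, o, z, y, v] 4 distinct, len 11
[v, o, z, v, y, y, v, o, z, y, v, v] 4 distinct, len 12
[v, o, z, v, y, y, v, o, z, y, v, v, y] 4 distinct, len 13
[z, y, v, v, y, m] 4 distinct, len 6
[y, v, v, y, m, u] 4 distinct, len 6
[y, m, u, z] 4 distinct, len 4
[y, m, u, z, y] 4 distinct, len 5
Longest length with ≤4 distinct: 13.

13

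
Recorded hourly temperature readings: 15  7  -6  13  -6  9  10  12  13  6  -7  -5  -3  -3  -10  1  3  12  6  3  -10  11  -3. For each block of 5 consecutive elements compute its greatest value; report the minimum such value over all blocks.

15 7 -6 13 -6 → max 15
7 -6 13 -6 9 → max 13
-6 13 -6 9 10 → max 13
13 -6 9 10 12 → max 13
-6 9 10 12 13 → max 13
9 10 12 13 6 → max 13
10 12 13 6 -7 → max 13
12 13 6 -7 -5 → max 13
13 6 -7 -5 -3 → max 13
6 -7 -5 -3 -3 → max 6
-7 -5 -3 -3 -10 → max -3
-5 -3 -3 -10 1 → max 1
-3 -3 -10 1 3 → max 3
-3 -10 1 3 12 → max 12
-10 1 3 12 6 → max 12
1 3 12 6 3 → max 12
3 12 6 3 -10 → max 12
12 6 3 -10 11 → max 12
6 3 -10 11 -3 → max 11
Minimum of these is -3.

-3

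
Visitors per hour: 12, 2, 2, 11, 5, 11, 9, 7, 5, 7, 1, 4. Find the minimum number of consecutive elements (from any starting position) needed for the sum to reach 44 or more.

add 12: running sum 12 < 44
add 2: running sum 14 < 44
add 2: running sum 16 < 44
add 11: running sum 27 < 44
add 5: running sum 32 < 44
add 11: running sum 43 < 44
end 6: [12, 2, 2, 11, 5, 11, 9] sum 52, len 7
end 7: [2, 11, 5, 11, 9, 7] sum 45, len 6
end 8: [11, 5, 11, 9, 7, 5] sum 48, len 6
end 9: [5, 11, 9, 7, 5, 7] sum 44, len 6
end 10: [5, 11, 9, 7, 5, 7, 1] sum 45, len 7
end 11: [11, 9, 7, 5, 7, 1, 4] sum 44, len 7
Shortest qualifying length: 6.

6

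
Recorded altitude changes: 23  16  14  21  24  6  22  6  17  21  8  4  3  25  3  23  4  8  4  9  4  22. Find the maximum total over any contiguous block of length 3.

59

23 16 14 → sum 53
16 14 21 → sum 51
14 21 24 → sum 59
21 24 6 → sum 51
24 6 22 → sum 52
6 22 6 → sum 34
22 6 17 → sum 45
6 17 21 → sum 44
17 21 8 → sum 46
21 8 4 → sum 33
8 4 3 → sum 15
4 3 25 → sum 32
3 25 3 → sum 31
25 3 23 → sum 51
3 23 4 → sum 30
23 4 8 → sum 35
4 8 4 → sum 16
8 4 9 → sum 21
4 9 4 → sum 17
9 4 22 → sum 35
Maximum of these is 59.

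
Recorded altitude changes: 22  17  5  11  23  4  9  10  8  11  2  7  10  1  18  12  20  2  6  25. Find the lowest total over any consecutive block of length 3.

18

Each size-3 window and its sum:
(22, 17, 5) → sum 44
(17, 5, 11) → sum 33
(5, 11, 23) → sum 39
(11, 23, 4) → sum 38
(23, 4, 9) → sum 36
(4, 9, 10) → sum 23
(9, 10, 8) → sum 27
(10, 8, 11) → sum 29
(8, 11, 2) → sum 21
(11, 2, 7) → sum 20
(2, 7, 10) → sum 19
(7, 10, 1) → sum 18
(10, 1, 18) → sum 29
(1, 18, 12) → sum 31
(18, 12, 20) → sum 50
(12, 20, 2) → sum 34
(20, 2, 6) → sum 28
(2, 6, 25) → sum 33
Lowest of these is 18.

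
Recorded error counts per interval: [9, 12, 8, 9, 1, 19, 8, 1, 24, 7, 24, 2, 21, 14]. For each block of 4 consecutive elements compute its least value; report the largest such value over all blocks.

8

9 12 8 9 → min 8
12 8 9 1 → min 1
8 9 1 19 → min 1
9 1 19 8 → min 1
1 19 8 1 → min 1
19 8 1 24 → min 1
8 1 24 7 → min 1
1 24 7 24 → min 1
24 7 24 2 → min 2
7 24 2 21 → min 2
24 2 21 14 → min 2
Largest of these is 8.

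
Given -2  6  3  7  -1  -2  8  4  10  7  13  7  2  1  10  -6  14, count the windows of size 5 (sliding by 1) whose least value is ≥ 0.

5

[-2, 6, 3, 7, -1] → min -2
[6, 3, 7, -1, -2] → min -2
[3, 7, -1, -2, 8] → min -2
[7, -1, -2, 8, 4] → min -2
[-1, -2, 8, 4, 10] → min -2
[-2, 8, 4, 10, 7] → min -2
[8, 4, 10, 7, 13] → min 4  ≥ 0 ✓
[4, 10, 7, 13, 7] → min 4  ≥ 0 ✓
[10, 7, 13, 7, 2] → min 2  ≥ 0 ✓
[7, 13, 7, 2, 1] → min 1  ≥ 0 ✓
[13, 7, 2, 1, 10] → min 1  ≥ 0 ✓
[7, 2, 1, 10, -6] → min -6
[2, 1, 10, -6, 14] → min -6
5 windows satisfy the condition.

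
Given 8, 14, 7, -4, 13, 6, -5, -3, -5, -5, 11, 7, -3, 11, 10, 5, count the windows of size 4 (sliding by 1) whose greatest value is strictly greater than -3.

12

[8, 14, 7, -4] → max 14  > -3 ✓
[14, 7, -4, 13] → max 14  > -3 ✓
[7, -4, 13, 6] → max 13  > -3 ✓
[-4, 13, 6, -5] → max 13  > -3 ✓
[13, 6, -5, -3] → max 13  > -3 ✓
[6, -5, -3, -5] → max 6  > -3 ✓
[-5, -3, -5, -5] → max -3
[-3, -5, -5, 11] → max 11  > -3 ✓
[-5, -5, 11, 7] → max 11  > -3 ✓
[-5, 11, 7, -3] → max 11  > -3 ✓
[11, 7, -3, 11] → max 11  > -3 ✓
[7, -3, 11, 10] → max 11  > -3 ✓
[-3, 11, 10, 5] → max 11  > -3 ✓
12 windows satisfy the condition.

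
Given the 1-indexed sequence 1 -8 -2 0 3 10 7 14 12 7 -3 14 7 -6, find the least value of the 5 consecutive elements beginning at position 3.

Elements at indices 3..7: -2, 0, 3, 10, 7
min(-2, 0, 3, 10, 7) = -2

-2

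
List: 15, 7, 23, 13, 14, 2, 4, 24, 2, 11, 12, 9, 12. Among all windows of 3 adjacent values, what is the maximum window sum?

50

[15, 7, 23] → sum 45
[7, 23, 13] → sum 43
[23, 13, 14] → sum 50
[13, 14, 2] → sum 29
[14, 2, 4] → sum 20
[2, 4, 24] → sum 30
[4, 24, 2] → sum 30
[24, 2, 11] → sum 37
[2, 11, 12] → sum 25
[11, 12, 9] → sum 32
[12, 9, 12] → sum 33
Maximum of these is 50.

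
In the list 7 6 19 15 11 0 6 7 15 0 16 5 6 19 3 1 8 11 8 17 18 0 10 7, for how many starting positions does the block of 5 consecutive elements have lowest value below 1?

7 6 19 15 11 → min 6
6 19 15 11 0 → min 0  < 1 ✓
19 15 11 0 6 → min 0  < 1 ✓
15 11 0 6 7 → min 0  < 1 ✓
11 0 6 7 15 → min 0  < 1 ✓
0 6 7 15 0 → min 0  < 1 ✓
6 7 15 0 16 → min 0  < 1 ✓
7 15 0 16 5 → min 0  < 1 ✓
15 0 16 5 6 → min 0  < 1 ✓
0 16 5 6 19 → min 0  < 1 ✓
16 5 6 19 3 → min 3
5 6 19 3 1 → min 1
6 19 3 1 8 → min 1
19 3 1 8 11 → min 1
3 1 8 11 8 → min 1
1 8 11 8 17 → min 1
8 11 8 17 18 → min 8
11 8 17 18 0 → min 0  < 1 ✓
8 17 18 0 10 → min 0  < 1 ✓
17 18 0 10 7 → min 0  < 1 ✓
12 windows satisfy the condition.

12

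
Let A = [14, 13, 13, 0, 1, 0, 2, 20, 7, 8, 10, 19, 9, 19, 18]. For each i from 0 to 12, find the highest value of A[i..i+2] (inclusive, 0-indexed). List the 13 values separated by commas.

14, 13, 13, 1, 2, 20, 20, 20, 10, 19, 19, 19, 19

14 13 13 → max 14
13 13 0 → max 13
13 0 1 → max 13
0 1 0 → max 1
1 0 2 → max 2
0 2 20 → max 20
2 20 7 → max 20
20 7 8 → max 20
7 8 10 → max 10
8 10 19 → max 19
10 19 9 → max 19
19 9 19 → max 19
9 19 18 → max 19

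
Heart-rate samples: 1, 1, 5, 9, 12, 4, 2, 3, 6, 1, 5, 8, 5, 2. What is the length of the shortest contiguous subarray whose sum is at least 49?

9

add 1: running sum 1 < 49
add 1: running sum 2 < 49
add 5: running sum 7 < 49
add 9: running sum 16 < 49
add 12: running sum 28 < 49
add 4: running sum 32 < 49
add 2: running sum 34 < 49
add 3: running sum 37 < 49
add 6: running sum 43 < 49
add 1: running sum 44 < 49
end 10: [1, 1, 5, 9, 12, 4, 2, 3, 6, 1, 5] sum 49, len 11
end 11: [9, 12, 4, 2, 3, 6, 1, 5, 8] sum 50, len 9
end 12: [9, 12, 4, 2, 3, 6, 1, 5, 8, 5] sum 55, len 10
end 13: [9, 12, 4, 2, 3, 6, 1, 5, 8, 5, 2] sum 57, len 11
Shortest qualifying length: 9.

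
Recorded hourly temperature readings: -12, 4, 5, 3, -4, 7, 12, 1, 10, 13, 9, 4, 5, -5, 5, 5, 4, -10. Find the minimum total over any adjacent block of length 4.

-12 4 5 3 → sum 0
4 5 3 -4 → sum 8
5 3 -4 7 → sum 11
3 -4 7 12 → sum 18
-4 7 12 1 → sum 16
7 12 1 10 → sum 30
12 1 10 13 → sum 36
1 10 13 9 → sum 33
10 13 9 4 → sum 36
13 9 4 5 → sum 31
9 4 5 -5 → sum 13
4 5 -5 5 → sum 9
5 -5 5 5 → sum 10
-5 5 5 4 → sum 9
5 5 4 -10 → sum 4
Minimum of these is 0.

0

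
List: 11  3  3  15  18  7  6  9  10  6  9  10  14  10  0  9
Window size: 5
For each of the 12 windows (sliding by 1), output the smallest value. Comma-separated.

3, 3, 3, 6, 6, 6, 6, 6, 6, 6, 0, 0

Sliding a size-5 window across the 16 values:
11 3 3 15 18 → min 3
3 3 15 18 7 → min 3
3 15 18 7 6 → min 3
15 18 7 6 9 → min 6
18 7 6 9 10 → min 6
7 6 9 10 6 → min 6
6 9 10 6 9 → min 6
9 10 6 9 10 → min 6
10 6 9 10 14 → min 6
6 9 10 14 10 → min 6
9 10 14 10 0 → min 0
10 14 10 0 9 → min 0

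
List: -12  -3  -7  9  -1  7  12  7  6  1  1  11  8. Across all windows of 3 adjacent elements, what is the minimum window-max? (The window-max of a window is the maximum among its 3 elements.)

-12 -3 -7 → max -3
-3 -7 9 → max 9
-7 9 -1 → max 9
9 -1 7 → max 9
-1 7 12 → max 12
7 12 7 → max 12
12 7 6 → max 12
7 6 1 → max 7
6 1 1 → max 6
1 1 11 → max 11
1 11 8 → max 11
Minimum of these is -3.

-3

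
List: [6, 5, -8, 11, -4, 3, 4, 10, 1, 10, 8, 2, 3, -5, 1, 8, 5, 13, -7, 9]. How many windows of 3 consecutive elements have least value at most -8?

[6, 5, -8] → min -8  ≤ -8 ✓
[5, -8, 11] → min -8  ≤ -8 ✓
[-8, 11, -4] → min -8  ≤ -8 ✓
[11, -4, 3] → min -4
[-4, 3, 4] → min -4
[3, 4, 10] → min 3
[4, 10, 1] → min 1
[10, 1, 10] → min 1
[1, 10, 8] → min 1
[10, 8, 2] → min 2
[8, 2, 3] → min 2
[2, 3, -5] → min -5
[3, -5, 1] → min -5
[-5, 1, 8] → min -5
[1, 8, 5] → min 1
[8, 5, 13] → min 5
[5, 13, -7] → min -7
[13, -7, 9] → min -7
3 windows satisfy the condition.

3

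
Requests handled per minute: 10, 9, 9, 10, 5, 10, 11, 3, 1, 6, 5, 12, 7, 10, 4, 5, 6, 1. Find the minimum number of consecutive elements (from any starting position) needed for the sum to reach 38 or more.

add 10: running sum 10 < 38
add 9: running sum 19 < 38
add 9: running sum 28 < 38
add 10: shortest ending here [10, 9, 9, 10] sum 38, len 4
add 5: shortest ending here [10, 9, 9, 10, 5] sum 43, len 5
add 10: shortest ending here [9, 9, 10, 5, 10] sum 43, len 5
add 11: shortest ending here [9, 10, 5, 10, 11] sum 45, len 5
add 3: shortest ending here [10, 5, 10, 11, 3] sum 39, len 5
add 1: shortest ending here [10, 5, 10, 11, 3, 1] sum 40, len 6
add 6: shortest ending here [10, 5, 10, 11, 3, 1, 6] sum 46, len 7
add 5: shortest ending here [5, 10, 11, 3, 1, 6, 5] sum 41, len 7
add 12: shortest ending here [11, 3, 1, 6, 5, 12] sum 38, len 6
add 7: shortest ending here [11, 3, 1, 6, 5, 12, 7] sum 45, len 7
add 10: shortest ending here [6, 5, 12, 7, 10] sum 40, len 5
add 4: shortest ending here [5, 12, 7, 10, 4] sum 38, len 5
add 5: shortest ending here [12, 7, 10, 4, 5] sum 38, len 5
add 6: shortest ending here [12, 7, 10, 4, 5, 6] sum 44, len 6
add 1: shortest ending here [12, 7, 10, 4, 5, 6, 1] sum 45, len 7
Shortest qualifying length: 4.

4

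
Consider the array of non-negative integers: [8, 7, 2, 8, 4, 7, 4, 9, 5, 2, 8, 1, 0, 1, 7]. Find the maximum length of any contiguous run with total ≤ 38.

9

[8] sum 8 len 1
[8, 7] sum 15 len 2
[8, 7, 2] sum 17 len 3
[8, 7, 2, 8] sum 25 len 4
[8, 7, 2, 8, 4] sum 29 len 5
[8, 7, 2, 8, 4, 7] sum 36 len 6
[7, 2, 8, 4, 7, 4] sum 32 len 6
[2, 8, 4, 7, 4, 9] sum 34 len 6
[8, 4, 7, 4, 9, 5] sum 37 len 6
[4, 7, 4, 9, 5, 2] sum 31 len 6
[7, 4, 9, 5, 2, 8] sum 35 len 6
[7, 4, 9, 5, 2, 8, 1] sum 36 len 7
[7, 4, 9, 5, 2, 8, 1, 0] sum 36 len 8
[7, 4, 9, 5, 2, 8, 1, 0, 1] sum 37 len 9
[4, 9, 5, 2, 8, 1, 0, 1, 7] sum 37 len 9
Longest length seen: 9.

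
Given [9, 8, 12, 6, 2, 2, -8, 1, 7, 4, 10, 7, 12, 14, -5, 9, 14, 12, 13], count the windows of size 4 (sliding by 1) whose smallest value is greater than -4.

8

(9, 8, 12, 6) → min 6  > -4 ✓
(8, 12, 6, 2) → min 2  > -4 ✓
(12, 6, 2, 2) → min 2  > -4 ✓
(6, 2, 2, -8) → min -8
(2, 2, -8, 1) → min -8
(2, -8, 1, 7) → min -8
(-8, 1, 7, 4) → min -8
(1, 7, 4, 10) → min 1  > -4 ✓
(7, 4, 10, 7) → min 4  > -4 ✓
(4, 10, 7, 12) → min 4  > -4 ✓
(10, 7, 12, 14) → min 7  > -4 ✓
(7, 12, 14, -5) → min -5
(12, 14, -5, 9) → min -5
(14, -5, 9, 14) → min -5
(-5, 9, 14, 12) → min -5
(9, 14, 12, 13) → min 9  > -4 ✓
8 windows satisfy the condition.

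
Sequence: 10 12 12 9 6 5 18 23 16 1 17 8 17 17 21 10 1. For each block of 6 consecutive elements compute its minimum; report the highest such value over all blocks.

10 12 12 9 6 5 → min 5
12 12 9 6 5 18 → min 5
12 9 6 5 18 23 → min 5
9 6 5 18 23 16 → min 5
6 5 18 23 16 1 → min 1
5 18 23 16 1 17 → min 1
18 23 16 1 17 8 → min 1
23 16 1 17 8 17 → min 1
16 1 17 8 17 17 → min 1
1 17 8 17 17 21 → min 1
17 8 17 17 21 10 → min 8
8 17 17 21 10 1 → min 1
Highest of these is 8.

8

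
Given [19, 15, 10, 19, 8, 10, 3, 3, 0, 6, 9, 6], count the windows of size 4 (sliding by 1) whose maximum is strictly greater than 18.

19 15 10 19 → max 19  > 18 ✓
15 10 19 8 → max 19  > 18 ✓
10 19 8 10 → max 19  > 18 ✓
19 8 10 3 → max 19  > 18 ✓
8 10 3 3 → max 10
10 3 3 0 → max 10
3 3 0 6 → max 6
3 0 6 9 → max 9
0 6 9 6 → max 9
4 windows satisfy the condition.

4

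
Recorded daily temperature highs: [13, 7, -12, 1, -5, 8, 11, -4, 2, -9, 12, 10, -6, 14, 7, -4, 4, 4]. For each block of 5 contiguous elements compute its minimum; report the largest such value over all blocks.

13 7 -12 1 -5 → min -12
7 -12 1 -5 8 → min -12
-12 1 -5 8 11 → min -12
1 -5 8 11 -4 → min -5
-5 8 11 -4 2 → min -5
8 11 -4 2 -9 → min -9
11 -4 2 -9 12 → min -9
-4 2 -9 12 10 → min -9
2 -9 12 10 -6 → min -9
-9 12 10 -6 14 → min -9
12 10 -6 14 7 → min -6
10 -6 14 7 -4 → min -6
-6 14 7 -4 4 → min -6
14 7 -4 4 4 → min -4
Largest of these is -4.

-4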